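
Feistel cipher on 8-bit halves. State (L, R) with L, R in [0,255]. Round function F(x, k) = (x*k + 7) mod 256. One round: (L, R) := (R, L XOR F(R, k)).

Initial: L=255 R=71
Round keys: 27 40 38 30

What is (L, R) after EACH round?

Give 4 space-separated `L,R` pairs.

Round 1 (k=27): L=71 R=123
Round 2 (k=40): L=123 R=120
Round 3 (k=38): L=120 R=172
Round 4 (k=30): L=172 R=87

Answer: 71,123 123,120 120,172 172,87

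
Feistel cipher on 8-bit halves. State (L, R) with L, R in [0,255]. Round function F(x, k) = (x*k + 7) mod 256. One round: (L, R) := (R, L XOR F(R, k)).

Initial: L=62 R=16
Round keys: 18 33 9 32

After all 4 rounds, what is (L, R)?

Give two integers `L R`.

Answer: 206 151

Derivation:
Round 1 (k=18): L=16 R=25
Round 2 (k=33): L=25 R=80
Round 3 (k=9): L=80 R=206
Round 4 (k=32): L=206 R=151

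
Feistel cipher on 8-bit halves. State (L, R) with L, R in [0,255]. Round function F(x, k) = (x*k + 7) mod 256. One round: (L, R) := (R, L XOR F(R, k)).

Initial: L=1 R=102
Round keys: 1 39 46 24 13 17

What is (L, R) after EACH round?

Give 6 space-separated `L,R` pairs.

Round 1 (k=1): L=102 R=108
Round 2 (k=39): L=108 R=29
Round 3 (k=46): L=29 R=81
Round 4 (k=24): L=81 R=130
Round 5 (k=13): L=130 R=240
Round 6 (k=17): L=240 R=117

Answer: 102,108 108,29 29,81 81,130 130,240 240,117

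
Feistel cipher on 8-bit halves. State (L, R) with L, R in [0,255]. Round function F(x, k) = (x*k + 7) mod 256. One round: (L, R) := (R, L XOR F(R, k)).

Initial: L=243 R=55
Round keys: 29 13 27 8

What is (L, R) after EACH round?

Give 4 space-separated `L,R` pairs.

Answer: 55,177 177,51 51,217 217,252

Derivation:
Round 1 (k=29): L=55 R=177
Round 2 (k=13): L=177 R=51
Round 3 (k=27): L=51 R=217
Round 4 (k=8): L=217 R=252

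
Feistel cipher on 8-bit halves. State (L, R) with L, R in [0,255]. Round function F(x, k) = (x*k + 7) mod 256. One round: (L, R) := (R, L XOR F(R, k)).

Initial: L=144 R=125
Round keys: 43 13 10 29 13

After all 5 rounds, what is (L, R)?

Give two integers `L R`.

Answer: 92 82

Derivation:
Round 1 (k=43): L=125 R=150
Round 2 (k=13): L=150 R=216
Round 3 (k=10): L=216 R=225
Round 4 (k=29): L=225 R=92
Round 5 (k=13): L=92 R=82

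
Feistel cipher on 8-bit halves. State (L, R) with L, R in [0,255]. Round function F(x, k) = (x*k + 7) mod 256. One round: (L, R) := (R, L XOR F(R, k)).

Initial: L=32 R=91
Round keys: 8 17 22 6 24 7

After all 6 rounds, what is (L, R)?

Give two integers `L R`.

Round 1 (k=8): L=91 R=255
Round 2 (k=17): L=255 R=173
Round 3 (k=22): L=173 R=26
Round 4 (k=6): L=26 R=14
Round 5 (k=24): L=14 R=77
Round 6 (k=7): L=77 R=44

Answer: 77 44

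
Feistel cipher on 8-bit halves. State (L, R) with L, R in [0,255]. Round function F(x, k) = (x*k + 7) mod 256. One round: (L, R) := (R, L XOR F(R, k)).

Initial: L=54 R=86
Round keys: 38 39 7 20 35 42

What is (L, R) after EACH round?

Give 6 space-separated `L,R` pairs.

Answer: 86,253 253,196 196,158 158,155 155,166 166,216

Derivation:
Round 1 (k=38): L=86 R=253
Round 2 (k=39): L=253 R=196
Round 3 (k=7): L=196 R=158
Round 4 (k=20): L=158 R=155
Round 5 (k=35): L=155 R=166
Round 6 (k=42): L=166 R=216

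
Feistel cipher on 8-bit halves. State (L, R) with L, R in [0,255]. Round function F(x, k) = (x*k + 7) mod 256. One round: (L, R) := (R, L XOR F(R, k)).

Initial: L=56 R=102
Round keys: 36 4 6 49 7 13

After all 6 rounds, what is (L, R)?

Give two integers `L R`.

Round 1 (k=36): L=102 R=103
Round 2 (k=4): L=103 R=197
Round 3 (k=6): L=197 R=194
Round 4 (k=49): L=194 R=236
Round 5 (k=7): L=236 R=185
Round 6 (k=13): L=185 R=128

Answer: 185 128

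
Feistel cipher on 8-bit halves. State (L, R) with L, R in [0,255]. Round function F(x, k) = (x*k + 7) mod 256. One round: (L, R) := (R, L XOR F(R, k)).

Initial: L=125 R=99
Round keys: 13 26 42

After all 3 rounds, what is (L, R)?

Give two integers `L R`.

Round 1 (k=13): L=99 R=115
Round 2 (k=26): L=115 R=214
Round 3 (k=42): L=214 R=80

Answer: 214 80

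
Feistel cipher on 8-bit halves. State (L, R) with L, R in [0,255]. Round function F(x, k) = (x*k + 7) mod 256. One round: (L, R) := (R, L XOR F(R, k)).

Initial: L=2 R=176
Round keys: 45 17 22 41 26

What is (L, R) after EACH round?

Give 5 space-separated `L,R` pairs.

Round 1 (k=45): L=176 R=245
Round 2 (k=17): L=245 R=252
Round 3 (k=22): L=252 R=90
Round 4 (k=41): L=90 R=141
Round 5 (k=26): L=141 R=3

Answer: 176,245 245,252 252,90 90,141 141,3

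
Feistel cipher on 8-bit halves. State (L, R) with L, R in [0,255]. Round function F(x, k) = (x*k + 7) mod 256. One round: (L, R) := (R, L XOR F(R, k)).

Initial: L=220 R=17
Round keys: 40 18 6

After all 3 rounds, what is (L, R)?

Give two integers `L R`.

Round 1 (k=40): L=17 R=115
Round 2 (k=18): L=115 R=12
Round 3 (k=6): L=12 R=60

Answer: 12 60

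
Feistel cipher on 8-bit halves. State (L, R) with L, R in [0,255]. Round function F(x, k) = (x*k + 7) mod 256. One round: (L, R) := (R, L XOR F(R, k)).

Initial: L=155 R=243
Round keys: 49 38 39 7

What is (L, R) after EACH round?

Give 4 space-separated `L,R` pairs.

Answer: 243,17 17,126 126,40 40,97

Derivation:
Round 1 (k=49): L=243 R=17
Round 2 (k=38): L=17 R=126
Round 3 (k=39): L=126 R=40
Round 4 (k=7): L=40 R=97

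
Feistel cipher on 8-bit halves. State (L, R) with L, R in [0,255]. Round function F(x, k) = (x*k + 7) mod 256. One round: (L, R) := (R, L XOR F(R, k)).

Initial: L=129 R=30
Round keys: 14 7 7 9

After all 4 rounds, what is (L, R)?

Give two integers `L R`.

Round 1 (k=14): L=30 R=42
Round 2 (k=7): L=42 R=51
Round 3 (k=7): L=51 R=70
Round 4 (k=9): L=70 R=78

Answer: 70 78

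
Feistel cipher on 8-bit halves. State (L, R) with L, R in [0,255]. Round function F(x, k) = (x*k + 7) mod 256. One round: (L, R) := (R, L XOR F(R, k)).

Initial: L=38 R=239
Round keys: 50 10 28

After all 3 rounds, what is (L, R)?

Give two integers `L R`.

Answer: 42 12

Derivation:
Round 1 (k=50): L=239 R=147
Round 2 (k=10): L=147 R=42
Round 3 (k=28): L=42 R=12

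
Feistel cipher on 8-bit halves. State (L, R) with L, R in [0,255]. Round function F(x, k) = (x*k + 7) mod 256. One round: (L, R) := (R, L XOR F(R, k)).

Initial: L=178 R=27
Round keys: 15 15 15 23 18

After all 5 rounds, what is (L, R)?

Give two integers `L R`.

Round 1 (k=15): L=27 R=46
Round 2 (k=15): L=46 R=162
Round 3 (k=15): L=162 R=171
Round 4 (k=23): L=171 R=198
Round 5 (k=18): L=198 R=88

Answer: 198 88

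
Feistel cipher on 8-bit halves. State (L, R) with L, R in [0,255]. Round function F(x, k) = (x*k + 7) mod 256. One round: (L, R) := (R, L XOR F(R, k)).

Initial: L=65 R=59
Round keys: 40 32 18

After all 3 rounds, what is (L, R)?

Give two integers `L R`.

Answer: 252 193

Derivation:
Round 1 (k=40): L=59 R=126
Round 2 (k=32): L=126 R=252
Round 3 (k=18): L=252 R=193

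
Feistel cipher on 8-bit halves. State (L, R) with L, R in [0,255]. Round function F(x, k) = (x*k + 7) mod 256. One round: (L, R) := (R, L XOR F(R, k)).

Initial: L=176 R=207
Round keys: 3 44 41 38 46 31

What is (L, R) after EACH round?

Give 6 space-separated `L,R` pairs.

Answer: 207,196 196,120 120,251 251,49 49,46 46,168

Derivation:
Round 1 (k=3): L=207 R=196
Round 2 (k=44): L=196 R=120
Round 3 (k=41): L=120 R=251
Round 4 (k=38): L=251 R=49
Round 5 (k=46): L=49 R=46
Round 6 (k=31): L=46 R=168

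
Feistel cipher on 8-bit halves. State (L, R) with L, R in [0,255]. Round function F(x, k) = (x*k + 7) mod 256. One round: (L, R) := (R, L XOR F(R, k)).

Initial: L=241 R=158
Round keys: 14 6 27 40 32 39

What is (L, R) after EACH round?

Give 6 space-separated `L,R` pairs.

Round 1 (k=14): L=158 R=90
Round 2 (k=6): L=90 R=189
Round 3 (k=27): L=189 R=172
Round 4 (k=40): L=172 R=90
Round 5 (k=32): L=90 R=235
Round 6 (k=39): L=235 R=142

Answer: 158,90 90,189 189,172 172,90 90,235 235,142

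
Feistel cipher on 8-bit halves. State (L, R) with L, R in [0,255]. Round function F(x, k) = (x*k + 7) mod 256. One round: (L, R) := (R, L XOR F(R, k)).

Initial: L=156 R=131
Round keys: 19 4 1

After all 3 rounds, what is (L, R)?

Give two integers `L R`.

Round 1 (k=19): L=131 R=92
Round 2 (k=4): L=92 R=244
Round 3 (k=1): L=244 R=167

Answer: 244 167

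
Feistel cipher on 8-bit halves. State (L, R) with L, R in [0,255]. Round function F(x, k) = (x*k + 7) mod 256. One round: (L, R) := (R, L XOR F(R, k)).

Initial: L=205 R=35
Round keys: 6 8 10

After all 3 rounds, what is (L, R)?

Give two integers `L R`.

Round 1 (k=6): L=35 R=20
Round 2 (k=8): L=20 R=132
Round 3 (k=10): L=132 R=59

Answer: 132 59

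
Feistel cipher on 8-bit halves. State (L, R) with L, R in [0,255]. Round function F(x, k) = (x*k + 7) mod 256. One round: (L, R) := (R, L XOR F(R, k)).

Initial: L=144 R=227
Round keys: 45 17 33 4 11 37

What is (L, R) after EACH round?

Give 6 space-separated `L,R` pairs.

Answer: 227,126 126,134 134,51 51,85 85,157 157,237

Derivation:
Round 1 (k=45): L=227 R=126
Round 2 (k=17): L=126 R=134
Round 3 (k=33): L=134 R=51
Round 4 (k=4): L=51 R=85
Round 5 (k=11): L=85 R=157
Round 6 (k=37): L=157 R=237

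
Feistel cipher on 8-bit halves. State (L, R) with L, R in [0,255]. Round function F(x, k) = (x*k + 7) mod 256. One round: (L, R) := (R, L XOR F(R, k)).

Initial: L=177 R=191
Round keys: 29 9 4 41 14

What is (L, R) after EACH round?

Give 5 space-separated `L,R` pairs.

Answer: 191,27 27,69 69,0 0,66 66,163

Derivation:
Round 1 (k=29): L=191 R=27
Round 2 (k=9): L=27 R=69
Round 3 (k=4): L=69 R=0
Round 4 (k=41): L=0 R=66
Round 5 (k=14): L=66 R=163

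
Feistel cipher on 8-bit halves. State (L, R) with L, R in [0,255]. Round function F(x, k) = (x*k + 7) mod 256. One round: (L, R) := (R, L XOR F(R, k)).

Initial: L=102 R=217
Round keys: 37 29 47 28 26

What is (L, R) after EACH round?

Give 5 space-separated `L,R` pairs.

Round 1 (k=37): L=217 R=2
Round 2 (k=29): L=2 R=152
Round 3 (k=47): L=152 R=237
Round 4 (k=28): L=237 R=107
Round 5 (k=26): L=107 R=8

Answer: 217,2 2,152 152,237 237,107 107,8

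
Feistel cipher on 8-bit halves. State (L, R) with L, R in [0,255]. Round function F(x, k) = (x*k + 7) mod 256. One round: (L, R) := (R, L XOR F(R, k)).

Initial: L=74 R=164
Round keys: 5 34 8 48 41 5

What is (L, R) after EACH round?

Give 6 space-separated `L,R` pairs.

Answer: 164,113 113,173 173,30 30,10 10,191 191,200

Derivation:
Round 1 (k=5): L=164 R=113
Round 2 (k=34): L=113 R=173
Round 3 (k=8): L=173 R=30
Round 4 (k=48): L=30 R=10
Round 5 (k=41): L=10 R=191
Round 6 (k=5): L=191 R=200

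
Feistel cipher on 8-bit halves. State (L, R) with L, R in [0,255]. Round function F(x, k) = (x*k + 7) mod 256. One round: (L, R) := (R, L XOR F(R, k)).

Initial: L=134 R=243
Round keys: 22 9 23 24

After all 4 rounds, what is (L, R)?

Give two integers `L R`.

Round 1 (k=22): L=243 R=111
Round 2 (k=9): L=111 R=29
Round 3 (k=23): L=29 R=205
Round 4 (k=24): L=205 R=34

Answer: 205 34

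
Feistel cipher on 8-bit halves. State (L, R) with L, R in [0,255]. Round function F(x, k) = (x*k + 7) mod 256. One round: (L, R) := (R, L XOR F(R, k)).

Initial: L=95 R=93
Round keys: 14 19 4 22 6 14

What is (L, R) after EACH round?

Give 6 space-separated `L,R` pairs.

Answer: 93,66 66,176 176,133 133,197 197,32 32,2

Derivation:
Round 1 (k=14): L=93 R=66
Round 2 (k=19): L=66 R=176
Round 3 (k=4): L=176 R=133
Round 4 (k=22): L=133 R=197
Round 5 (k=6): L=197 R=32
Round 6 (k=14): L=32 R=2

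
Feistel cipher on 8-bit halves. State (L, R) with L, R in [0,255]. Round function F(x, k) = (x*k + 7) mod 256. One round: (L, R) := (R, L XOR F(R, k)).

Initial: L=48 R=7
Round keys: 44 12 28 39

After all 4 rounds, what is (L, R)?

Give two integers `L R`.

Answer: 92 135

Derivation:
Round 1 (k=44): L=7 R=11
Round 2 (k=12): L=11 R=140
Round 3 (k=28): L=140 R=92
Round 4 (k=39): L=92 R=135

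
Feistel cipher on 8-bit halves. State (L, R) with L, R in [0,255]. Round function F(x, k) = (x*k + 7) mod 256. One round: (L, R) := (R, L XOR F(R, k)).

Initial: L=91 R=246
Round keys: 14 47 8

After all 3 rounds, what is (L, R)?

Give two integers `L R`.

Round 1 (k=14): L=246 R=32
Round 2 (k=47): L=32 R=17
Round 3 (k=8): L=17 R=175

Answer: 17 175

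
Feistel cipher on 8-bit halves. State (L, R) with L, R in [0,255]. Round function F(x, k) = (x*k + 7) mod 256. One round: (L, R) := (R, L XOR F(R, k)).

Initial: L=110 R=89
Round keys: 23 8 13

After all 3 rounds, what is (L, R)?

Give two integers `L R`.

Answer: 30 229

Derivation:
Round 1 (k=23): L=89 R=104
Round 2 (k=8): L=104 R=30
Round 3 (k=13): L=30 R=229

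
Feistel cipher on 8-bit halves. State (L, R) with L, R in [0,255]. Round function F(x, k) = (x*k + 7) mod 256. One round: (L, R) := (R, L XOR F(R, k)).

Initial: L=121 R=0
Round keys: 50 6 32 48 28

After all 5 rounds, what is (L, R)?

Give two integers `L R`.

Answer: 76 78

Derivation:
Round 1 (k=50): L=0 R=126
Round 2 (k=6): L=126 R=251
Round 3 (k=32): L=251 R=25
Round 4 (k=48): L=25 R=76
Round 5 (k=28): L=76 R=78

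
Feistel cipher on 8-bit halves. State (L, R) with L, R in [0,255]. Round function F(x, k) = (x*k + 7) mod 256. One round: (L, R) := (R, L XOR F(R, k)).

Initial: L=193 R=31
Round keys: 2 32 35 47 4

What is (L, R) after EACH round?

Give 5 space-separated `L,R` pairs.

Round 1 (k=2): L=31 R=132
Round 2 (k=32): L=132 R=152
Round 3 (k=35): L=152 R=75
Round 4 (k=47): L=75 R=84
Round 5 (k=4): L=84 R=28

Answer: 31,132 132,152 152,75 75,84 84,28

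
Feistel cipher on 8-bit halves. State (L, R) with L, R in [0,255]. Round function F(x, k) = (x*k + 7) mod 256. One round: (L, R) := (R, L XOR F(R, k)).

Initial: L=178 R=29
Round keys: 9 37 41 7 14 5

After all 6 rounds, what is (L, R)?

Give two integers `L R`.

Round 1 (k=9): L=29 R=190
Round 2 (k=37): L=190 R=96
Round 3 (k=41): L=96 R=217
Round 4 (k=7): L=217 R=150
Round 5 (k=14): L=150 R=226
Round 6 (k=5): L=226 R=231

Answer: 226 231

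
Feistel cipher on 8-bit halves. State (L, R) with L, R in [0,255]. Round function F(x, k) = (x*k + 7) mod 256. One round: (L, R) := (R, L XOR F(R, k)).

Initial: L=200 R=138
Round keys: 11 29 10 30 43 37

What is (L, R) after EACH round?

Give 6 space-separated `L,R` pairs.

Answer: 138,61 61,122 122,246 246,161 161,228 228,90

Derivation:
Round 1 (k=11): L=138 R=61
Round 2 (k=29): L=61 R=122
Round 3 (k=10): L=122 R=246
Round 4 (k=30): L=246 R=161
Round 5 (k=43): L=161 R=228
Round 6 (k=37): L=228 R=90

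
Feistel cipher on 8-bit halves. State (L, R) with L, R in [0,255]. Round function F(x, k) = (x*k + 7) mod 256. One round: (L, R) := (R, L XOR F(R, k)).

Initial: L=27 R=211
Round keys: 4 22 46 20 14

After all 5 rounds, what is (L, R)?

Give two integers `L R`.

Round 1 (k=4): L=211 R=72
Round 2 (k=22): L=72 R=228
Round 3 (k=46): L=228 R=183
Round 4 (k=20): L=183 R=183
Round 5 (k=14): L=183 R=190

Answer: 183 190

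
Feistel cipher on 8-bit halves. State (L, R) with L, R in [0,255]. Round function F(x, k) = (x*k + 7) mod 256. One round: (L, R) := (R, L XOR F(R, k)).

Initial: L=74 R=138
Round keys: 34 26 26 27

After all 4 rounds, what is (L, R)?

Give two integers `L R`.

Answer: 180 72

Derivation:
Round 1 (k=34): L=138 R=17
Round 2 (k=26): L=17 R=75
Round 3 (k=26): L=75 R=180
Round 4 (k=27): L=180 R=72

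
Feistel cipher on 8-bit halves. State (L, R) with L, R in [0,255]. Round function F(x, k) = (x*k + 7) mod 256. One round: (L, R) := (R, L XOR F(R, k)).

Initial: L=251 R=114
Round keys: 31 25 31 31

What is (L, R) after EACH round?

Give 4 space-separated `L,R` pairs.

Round 1 (k=31): L=114 R=46
Round 2 (k=25): L=46 R=247
Round 3 (k=31): L=247 R=222
Round 4 (k=31): L=222 R=30

Answer: 114,46 46,247 247,222 222,30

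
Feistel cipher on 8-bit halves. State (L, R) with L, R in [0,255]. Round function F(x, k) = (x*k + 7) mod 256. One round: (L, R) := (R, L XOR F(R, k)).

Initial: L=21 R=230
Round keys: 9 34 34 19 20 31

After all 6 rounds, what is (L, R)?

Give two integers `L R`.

Round 1 (k=9): L=230 R=8
Round 2 (k=34): L=8 R=241
Round 3 (k=34): L=241 R=1
Round 4 (k=19): L=1 R=235
Round 5 (k=20): L=235 R=98
Round 6 (k=31): L=98 R=14

Answer: 98 14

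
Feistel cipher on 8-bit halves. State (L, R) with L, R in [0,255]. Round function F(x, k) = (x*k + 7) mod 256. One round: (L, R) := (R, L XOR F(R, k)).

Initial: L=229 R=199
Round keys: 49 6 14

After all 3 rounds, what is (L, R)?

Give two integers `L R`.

Round 1 (k=49): L=199 R=251
Round 2 (k=6): L=251 R=46
Round 3 (k=14): L=46 R=112

Answer: 46 112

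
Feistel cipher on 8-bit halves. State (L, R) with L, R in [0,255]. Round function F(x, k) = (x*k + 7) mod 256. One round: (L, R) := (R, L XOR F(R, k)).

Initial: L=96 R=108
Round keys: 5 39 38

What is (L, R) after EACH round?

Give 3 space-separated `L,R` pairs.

Round 1 (k=5): L=108 R=67
Round 2 (k=39): L=67 R=80
Round 3 (k=38): L=80 R=164

Answer: 108,67 67,80 80,164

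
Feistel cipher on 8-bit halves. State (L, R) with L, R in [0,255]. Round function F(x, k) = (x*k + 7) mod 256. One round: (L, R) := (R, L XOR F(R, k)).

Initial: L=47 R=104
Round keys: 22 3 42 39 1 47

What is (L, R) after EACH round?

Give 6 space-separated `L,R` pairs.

Answer: 104,216 216,231 231,53 53,253 253,49 49,251

Derivation:
Round 1 (k=22): L=104 R=216
Round 2 (k=3): L=216 R=231
Round 3 (k=42): L=231 R=53
Round 4 (k=39): L=53 R=253
Round 5 (k=1): L=253 R=49
Round 6 (k=47): L=49 R=251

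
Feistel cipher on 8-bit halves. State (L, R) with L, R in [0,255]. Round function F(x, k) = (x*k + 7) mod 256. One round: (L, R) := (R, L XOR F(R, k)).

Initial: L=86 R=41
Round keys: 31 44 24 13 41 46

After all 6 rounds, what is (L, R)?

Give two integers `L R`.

Answer: 164 75

Derivation:
Round 1 (k=31): L=41 R=168
Round 2 (k=44): L=168 R=206
Round 3 (k=24): L=206 R=255
Round 4 (k=13): L=255 R=52
Round 5 (k=41): L=52 R=164
Round 6 (k=46): L=164 R=75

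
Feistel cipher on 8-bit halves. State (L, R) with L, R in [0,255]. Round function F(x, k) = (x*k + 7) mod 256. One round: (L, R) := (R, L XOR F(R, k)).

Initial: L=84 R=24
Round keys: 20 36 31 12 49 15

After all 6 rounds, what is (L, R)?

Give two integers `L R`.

Answer: 24 255

Derivation:
Round 1 (k=20): L=24 R=179
Round 2 (k=36): L=179 R=43
Round 3 (k=31): L=43 R=143
Round 4 (k=12): L=143 R=144
Round 5 (k=49): L=144 R=24
Round 6 (k=15): L=24 R=255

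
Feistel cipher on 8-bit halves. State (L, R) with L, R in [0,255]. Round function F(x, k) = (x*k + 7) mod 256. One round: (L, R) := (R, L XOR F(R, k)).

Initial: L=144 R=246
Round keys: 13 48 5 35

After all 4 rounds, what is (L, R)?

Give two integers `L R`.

Answer: 25 115

Derivation:
Round 1 (k=13): L=246 R=21
Round 2 (k=48): L=21 R=1
Round 3 (k=5): L=1 R=25
Round 4 (k=35): L=25 R=115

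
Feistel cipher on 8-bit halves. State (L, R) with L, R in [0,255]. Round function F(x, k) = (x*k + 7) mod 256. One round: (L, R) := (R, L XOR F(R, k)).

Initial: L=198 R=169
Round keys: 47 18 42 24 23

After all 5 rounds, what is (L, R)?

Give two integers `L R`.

Round 1 (k=47): L=169 R=200
Round 2 (k=18): L=200 R=190
Round 3 (k=42): L=190 R=251
Round 4 (k=24): L=251 R=49
Round 5 (k=23): L=49 R=149

Answer: 49 149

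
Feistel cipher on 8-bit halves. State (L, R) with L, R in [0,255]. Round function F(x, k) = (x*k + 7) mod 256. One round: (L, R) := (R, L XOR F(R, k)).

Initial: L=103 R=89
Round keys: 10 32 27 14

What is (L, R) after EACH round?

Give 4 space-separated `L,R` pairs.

Answer: 89,230 230,158 158,87 87,87

Derivation:
Round 1 (k=10): L=89 R=230
Round 2 (k=32): L=230 R=158
Round 3 (k=27): L=158 R=87
Round 4 (k=14): L=87 R=87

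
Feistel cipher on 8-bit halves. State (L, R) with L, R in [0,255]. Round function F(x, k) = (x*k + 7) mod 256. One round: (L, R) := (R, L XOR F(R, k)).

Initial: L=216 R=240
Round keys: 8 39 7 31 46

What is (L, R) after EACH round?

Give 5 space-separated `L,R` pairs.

Round 1 (k=8): L=240 R=95
Round 2 (k=39): L=95 R=112
Round 3 (k=7): L=112 R=72
Round 4 (k=31): L=72 R=207
Round 5 (k=46): L=207 R=113

Answer: 240,95 95,112 112,72 72,207 207,113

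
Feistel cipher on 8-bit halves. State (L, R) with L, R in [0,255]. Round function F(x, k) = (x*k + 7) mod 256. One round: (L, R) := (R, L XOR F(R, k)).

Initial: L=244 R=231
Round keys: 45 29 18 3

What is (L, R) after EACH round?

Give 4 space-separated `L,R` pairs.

Round 1 (k=45): L=231 R=86
Round 2 (k=29): L=86 R=34
Round 3 (k=18): L=34 R=61
Round 4 (k=3): L=61 R=156

Answer: 231,86 86,34 34,61 61,156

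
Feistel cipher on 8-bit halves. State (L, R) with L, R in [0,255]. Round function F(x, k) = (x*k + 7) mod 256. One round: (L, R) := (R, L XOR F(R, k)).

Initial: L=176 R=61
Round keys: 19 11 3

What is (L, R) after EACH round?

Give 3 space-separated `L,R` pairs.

Round 1 (k=19): L=61 R=62
Round 2 (k=11): L=62 R=140
Round 3 (k=3): L=140 R=149

Answer: 61,62 62,140 140,149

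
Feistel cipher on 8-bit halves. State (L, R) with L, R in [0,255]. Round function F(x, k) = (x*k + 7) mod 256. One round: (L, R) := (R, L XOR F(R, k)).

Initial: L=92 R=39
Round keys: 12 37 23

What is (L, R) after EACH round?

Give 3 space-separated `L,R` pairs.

Round 1 (k=12): L=39 R=135
Round 2 (k=37): L=135 R=173
Round 3 (k=23): L=173 R=21

Answer: 39,135 135,173 173,21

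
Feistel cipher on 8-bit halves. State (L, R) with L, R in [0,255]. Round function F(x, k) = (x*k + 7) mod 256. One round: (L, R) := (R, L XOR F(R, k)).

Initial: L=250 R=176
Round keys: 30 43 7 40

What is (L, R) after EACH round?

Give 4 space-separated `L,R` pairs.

Answer: 176,93 93,22 22,252 252,113

Derivation:
Round 1 (k=30): L=176 R=93
Round 2 (k=43): L=93 R=22
Round 3 (k=7): L=22 R=252
Round 4 (k=40): L=252 R=113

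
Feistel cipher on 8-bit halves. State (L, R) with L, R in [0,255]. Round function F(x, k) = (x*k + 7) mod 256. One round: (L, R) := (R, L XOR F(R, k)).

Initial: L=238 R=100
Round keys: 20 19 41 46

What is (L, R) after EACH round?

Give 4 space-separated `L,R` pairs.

Answer: 100,57 57,38 38,36 36,89

Derivation:
Round 1 (k=20): L=100 R=57
Round 2 (k=19): L=57 R=38
Round 3 (k=41): L=38 R=36
Round 4 (k=46): L=36 R=89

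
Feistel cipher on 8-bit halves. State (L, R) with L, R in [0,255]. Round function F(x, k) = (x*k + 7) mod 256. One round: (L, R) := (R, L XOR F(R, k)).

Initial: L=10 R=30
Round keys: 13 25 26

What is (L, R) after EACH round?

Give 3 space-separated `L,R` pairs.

Answer: 30,135 135,40 40,144

Derivation:
Round 1 (k=13): L=30 R=135
Round 2 (k=25): L=135 R=40
Round 3 (k=26): L=40 R=144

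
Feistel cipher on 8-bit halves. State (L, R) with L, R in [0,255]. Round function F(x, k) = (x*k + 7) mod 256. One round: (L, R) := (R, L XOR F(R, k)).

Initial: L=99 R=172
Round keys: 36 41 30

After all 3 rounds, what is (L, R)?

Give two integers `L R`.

Answer: 215 109

Derivation:
Round 1 (k=36): L=172 R=84
Round 2 (k=41): L=84 R=215
Round 3 (k=30): L=215 R=109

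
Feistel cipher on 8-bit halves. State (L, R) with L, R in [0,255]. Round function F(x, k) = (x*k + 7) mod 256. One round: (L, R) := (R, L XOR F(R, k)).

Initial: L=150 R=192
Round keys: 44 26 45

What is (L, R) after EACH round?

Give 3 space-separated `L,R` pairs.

Round 1 (k=44): L=192 R=145
Round 2 (k=26): L=145 R=1
Round 3 (k=45): L=1 R=165

Answer: 192,145 145,1 1,165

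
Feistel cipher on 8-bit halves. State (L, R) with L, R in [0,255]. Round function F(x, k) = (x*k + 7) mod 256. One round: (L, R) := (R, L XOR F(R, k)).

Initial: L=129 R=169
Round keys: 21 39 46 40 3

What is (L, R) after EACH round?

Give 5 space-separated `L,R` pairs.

Answer: 169,101 101,195 195,116 116,228 228,199

Derivation:
Round 1 (k=21): L=169 R=101
Round 2 (k=39): L=101 R=195
Round 3 (k=46): L=195 R=116
Round 4 (k=40): L=116 R=228
Round 5 (k=3): L=228 R=199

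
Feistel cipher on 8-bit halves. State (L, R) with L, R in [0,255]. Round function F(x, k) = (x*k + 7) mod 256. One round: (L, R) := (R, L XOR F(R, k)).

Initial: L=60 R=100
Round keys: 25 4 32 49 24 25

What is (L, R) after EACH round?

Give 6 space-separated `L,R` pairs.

Answer: 100,247 247,135 135,16 16,144 144,151 151,86

Derivation:
Round 1 (k=25): L=100 R=247
Round 2 (k=4): L=247 R=135
Round 3 (k=32): L=135 R=16
Round 4 (k=49): L=16 R=144
Round 5 (k=24): L=144 R=151
Round 6 (k=25): L=151 R=86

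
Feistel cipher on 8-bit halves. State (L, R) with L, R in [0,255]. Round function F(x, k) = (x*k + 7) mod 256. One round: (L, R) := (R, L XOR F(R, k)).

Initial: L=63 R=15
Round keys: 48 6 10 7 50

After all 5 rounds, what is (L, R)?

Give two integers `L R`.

Answer: 216 104

Derivation:
Round 1 (k=48): L=15 R=232
Round 2 (k=6): L=232 R=120
Round 3 (k=10): L=120 R=95
Round 4 (k=7): L=95 R=216
Round 5 (k=50): L=216 R=104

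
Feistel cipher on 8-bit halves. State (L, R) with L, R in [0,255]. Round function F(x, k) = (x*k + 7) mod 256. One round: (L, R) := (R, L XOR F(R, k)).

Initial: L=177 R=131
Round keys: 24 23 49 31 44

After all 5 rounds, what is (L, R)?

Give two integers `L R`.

Answer: 114 32

Derivation:
Round 1 (k=24): L=131 R=254
Round 2 (k=23): L=254 R=90
Round 3 (k=49): L=90 R=191
Round 4 (k=31): L=191 R=114
Round 5 (k=44): L=114 R=32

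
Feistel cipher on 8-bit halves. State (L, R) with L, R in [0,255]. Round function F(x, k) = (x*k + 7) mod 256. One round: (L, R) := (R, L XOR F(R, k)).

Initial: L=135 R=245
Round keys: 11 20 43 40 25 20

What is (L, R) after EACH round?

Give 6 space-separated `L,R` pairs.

Answer: 245,9 9,78 78,40 40,9 9,192 192,14

Derivation:
Round 1 (k=11): L=245 R=9
Round 2 (k=20): L=9 R=78
Round 3 (k=43): L=78 R=40
Round 4 (k=40): L=40 R=9
Round 5 (k=25): L=9 R=192
Round 6 (k=20): L=192 R=14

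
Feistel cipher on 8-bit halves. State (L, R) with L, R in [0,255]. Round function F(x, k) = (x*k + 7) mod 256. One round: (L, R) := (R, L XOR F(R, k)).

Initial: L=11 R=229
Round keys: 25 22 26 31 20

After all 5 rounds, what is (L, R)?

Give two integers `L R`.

Round 1 (k=25): L=229 R=111
Round 2 (k=22): L=111 R=116
Round 3 (k=26): L=116 R=160
Round 4 (k=31): L=160 R=19
Round 5 (k=20): L=19 R=35

Answer: 19 35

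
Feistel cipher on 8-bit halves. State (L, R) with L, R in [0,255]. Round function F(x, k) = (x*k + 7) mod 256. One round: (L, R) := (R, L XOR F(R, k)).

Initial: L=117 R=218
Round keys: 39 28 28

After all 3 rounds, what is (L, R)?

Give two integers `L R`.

Answer: 61 251

Derivation:
Round 1 (k=39): L=218 R=72
Round 2 (k=28): L=72 R=61
Round 3 (k=28): L=61 R=251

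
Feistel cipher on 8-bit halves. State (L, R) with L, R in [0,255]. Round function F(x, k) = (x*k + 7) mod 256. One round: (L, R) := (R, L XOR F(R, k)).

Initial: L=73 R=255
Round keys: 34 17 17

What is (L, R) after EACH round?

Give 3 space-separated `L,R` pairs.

Answer: 255,172 172,140 140,255

Derivation:
Round 1 (k=34): L=255 R=172
Round 2 (k=17): L=172 R=140
Round 3 (k=17): L=140 R=255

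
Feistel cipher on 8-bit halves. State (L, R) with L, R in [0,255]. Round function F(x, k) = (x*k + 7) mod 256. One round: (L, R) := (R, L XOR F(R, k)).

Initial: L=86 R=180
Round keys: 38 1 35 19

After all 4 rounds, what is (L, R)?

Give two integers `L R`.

Round 1 (k=38): L=180 R=233
Round 2 (k=1): L=233 R=68
Round 3 (k=35): L=68 R=186
Round 4 (k=19): L=186 R=145

Answer: 186 145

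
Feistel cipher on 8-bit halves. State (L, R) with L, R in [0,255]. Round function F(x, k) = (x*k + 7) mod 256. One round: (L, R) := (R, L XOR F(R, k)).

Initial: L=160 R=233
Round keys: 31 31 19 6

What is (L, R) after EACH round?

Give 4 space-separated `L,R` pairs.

Round 1 (k=31): L=233 R=158
Round 2 (k=31): L=158 R=192
Round 3 (k=19): L=192 R=217
Round 4 (k=6): L=217 R=221

Answer: 233,158 158,192 192,217 217,221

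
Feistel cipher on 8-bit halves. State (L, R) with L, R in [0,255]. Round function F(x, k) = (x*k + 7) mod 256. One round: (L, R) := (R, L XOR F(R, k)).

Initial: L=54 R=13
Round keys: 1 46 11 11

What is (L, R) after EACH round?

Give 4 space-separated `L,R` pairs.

Round 1 (k=1): L=13 R=34
Round 2 (k=46): L=34 R=46
Round 3 (k=11): L=46 R=35
Round 4 (k=11): L=35 R=166

Answer: 13,34 34,46 46,35 35,166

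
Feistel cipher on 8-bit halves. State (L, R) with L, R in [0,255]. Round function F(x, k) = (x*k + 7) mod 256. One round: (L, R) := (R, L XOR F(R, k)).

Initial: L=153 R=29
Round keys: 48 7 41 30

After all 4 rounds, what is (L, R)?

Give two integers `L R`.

Round 1 (k=48): L=29 R=238
Round 2 (k=7): L=238 R=148
Round 3 (k=41): L=148 R=85
Round 4 (k=30): L=85 R=105

Answer: 85 105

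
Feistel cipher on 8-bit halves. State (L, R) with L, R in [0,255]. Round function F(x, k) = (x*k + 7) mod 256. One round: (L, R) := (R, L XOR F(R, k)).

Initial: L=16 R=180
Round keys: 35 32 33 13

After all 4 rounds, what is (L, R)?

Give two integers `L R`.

Round 1 (k=35): L=180 R=179
Round 2 (k=32): L=179 R=211
Round 3 (k=33): L=211 R=137
Round 4 (k=13): L=137 R=47

Answer: 137 47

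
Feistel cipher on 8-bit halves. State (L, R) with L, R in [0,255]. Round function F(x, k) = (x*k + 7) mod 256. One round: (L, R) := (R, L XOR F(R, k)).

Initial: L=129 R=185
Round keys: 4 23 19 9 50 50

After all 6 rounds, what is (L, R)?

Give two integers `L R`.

Answer: 150 191

Derivation:
Round 1 (k=4): L=185 R=106
Round 2 (k=23): L=106 R=52
Round 3 (k=19): L=52 R=137
Round 4 (k=9): L=137 R=236
Round 5 (k=50): L=236 R=150
Round 6 (k=50): L=150 R=191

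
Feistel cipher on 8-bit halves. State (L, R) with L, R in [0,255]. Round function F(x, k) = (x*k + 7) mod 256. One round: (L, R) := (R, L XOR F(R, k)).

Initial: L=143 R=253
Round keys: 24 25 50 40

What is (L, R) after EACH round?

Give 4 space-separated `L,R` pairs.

Answer: 253,48 48,74 74,75 75,245

Derivation:
Round 1 (k=24): L=253 R=48
Round 2 (k=25): L=48 R=74
Round 3 (k=50): L=74 R=75
Round 4 (k=40): L=75 R=245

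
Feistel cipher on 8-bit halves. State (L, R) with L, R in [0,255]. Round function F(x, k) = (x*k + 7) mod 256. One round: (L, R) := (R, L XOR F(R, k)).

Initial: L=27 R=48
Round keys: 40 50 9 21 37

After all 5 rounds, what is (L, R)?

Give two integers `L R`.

Answer: 142 223

Derivation:
Round 1 (k=40): L=48 R=156
Round 2 (k=50): L=156 R=79
Round 3 (k=9): L=79 R=82
Round 4 (k=21): L=82 R=142
Round 5 (k=37): L=142 R=223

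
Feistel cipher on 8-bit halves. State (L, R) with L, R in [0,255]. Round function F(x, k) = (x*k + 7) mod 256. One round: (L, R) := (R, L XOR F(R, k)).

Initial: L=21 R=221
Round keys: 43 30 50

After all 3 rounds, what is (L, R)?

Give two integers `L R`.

Round 1 (k=43): L=221 R=51
Round 2 (k=30): L=51 R=220
Round 3 (k=50): L=220 R=204

Answer: 220 204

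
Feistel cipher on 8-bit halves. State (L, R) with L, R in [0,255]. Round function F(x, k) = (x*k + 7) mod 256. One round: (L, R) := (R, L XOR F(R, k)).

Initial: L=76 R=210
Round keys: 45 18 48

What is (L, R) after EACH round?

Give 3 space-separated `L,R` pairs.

Round 1 (k=45): L=210 R=189
Round 2 (k=18): L=189 R=131
Round 3 (k=48): L=131 R=42

Answer: 210,189 189,131 131,42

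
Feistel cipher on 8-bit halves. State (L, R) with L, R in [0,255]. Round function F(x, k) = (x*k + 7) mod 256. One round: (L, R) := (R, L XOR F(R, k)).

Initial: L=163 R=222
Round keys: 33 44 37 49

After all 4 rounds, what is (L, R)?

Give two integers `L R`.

Answer: 58 240

Derivation:
Round 1 (k=33): L=222 R=6
Round 2 (k=44): L=6 R=209
Round 3 (k=37): L=209 R=58
Round 4 (k=49): L=58 R=240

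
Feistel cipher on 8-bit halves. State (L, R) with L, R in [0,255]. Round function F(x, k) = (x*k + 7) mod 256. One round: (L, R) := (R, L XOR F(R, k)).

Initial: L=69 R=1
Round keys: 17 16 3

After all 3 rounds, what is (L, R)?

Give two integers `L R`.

Round 1 (k=17): L=1 R=93
Round 2 (k=16): L=93 R=214
Round 3 (k=3): L=214 R=212

Answer: 214 212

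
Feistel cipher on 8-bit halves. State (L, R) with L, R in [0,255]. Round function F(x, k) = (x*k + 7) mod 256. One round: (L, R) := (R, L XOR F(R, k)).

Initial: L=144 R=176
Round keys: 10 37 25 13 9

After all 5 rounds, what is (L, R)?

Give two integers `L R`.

Answer: 15 120

Derivation:
Round 1 (k=10): L=176 R=119
Round 2 (k=37): L=119 R=138
Round 3 (k=25): L=138 R=246
Round 4 (k=13): L=246 R=15
Round 5 (k=9): L=15 R=120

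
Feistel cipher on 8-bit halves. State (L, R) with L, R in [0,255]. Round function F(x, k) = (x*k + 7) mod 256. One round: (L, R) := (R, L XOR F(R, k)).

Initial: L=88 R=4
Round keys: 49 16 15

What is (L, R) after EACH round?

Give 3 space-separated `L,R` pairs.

Answer: 4,147 147,51 51,151

Derivation:
Round 1 (k=49): L=4 R=147
Round 2 (k=16): L=147 R=51
Round 3 (k=15): L=51 R=151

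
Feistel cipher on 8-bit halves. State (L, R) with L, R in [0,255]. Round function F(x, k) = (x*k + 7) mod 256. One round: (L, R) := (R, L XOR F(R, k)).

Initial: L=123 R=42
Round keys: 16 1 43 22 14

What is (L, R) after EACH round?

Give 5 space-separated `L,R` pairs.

Round 1 (k=16): L=42 R=220
Round 2 (k=1): L=220 R=201
Round 3 (k=43): L=201 R=22
Round 4 (k=22): L=22 R=34
Round 5 (k=14): L=34 R=245

Answer: 42,220 220,201 201,22 22,34 34,245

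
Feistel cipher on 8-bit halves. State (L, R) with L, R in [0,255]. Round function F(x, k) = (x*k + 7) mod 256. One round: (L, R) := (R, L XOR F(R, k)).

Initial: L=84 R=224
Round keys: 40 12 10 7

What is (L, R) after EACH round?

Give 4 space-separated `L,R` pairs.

Answer: 224,83 83,11 11,38 38,26

Derivation:
Round 1 (k=40): L=224 R=83
Round 2 (k=12): L=83 R=11
Round 3 (k=10): L=11 R=38
Round 4 (k=7): L=38 R=26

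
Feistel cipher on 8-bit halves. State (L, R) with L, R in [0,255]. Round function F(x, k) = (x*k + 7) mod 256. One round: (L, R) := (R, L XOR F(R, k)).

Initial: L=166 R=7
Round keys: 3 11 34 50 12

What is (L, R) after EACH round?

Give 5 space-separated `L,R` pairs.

Answer: 7,186 186,2 2,241 241,27 27,186

Derivation:
Round 1 (k=3): L=7 R=186
Round 2 (k=11): L=186 R=2
Round 3 (k=34): L=2 R=241
Round 4 (k=50): L=241 R=27
Round 5 (k=12): L=27 R=186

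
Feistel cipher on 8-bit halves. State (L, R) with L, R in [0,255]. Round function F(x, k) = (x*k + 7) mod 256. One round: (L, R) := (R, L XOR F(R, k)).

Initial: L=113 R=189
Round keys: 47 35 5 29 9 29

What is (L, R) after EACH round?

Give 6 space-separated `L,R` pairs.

Round 1 (k=47): L=189 R=203
Round 2 (k=35): L=203 R=117
Round 3 (k=5): L=117 R=155
Round 4 (k=29): L=155 R=227
Round 5 (k=9): L=227 R=153
Round 6 (k=29): L=153 R=191

Answer: 189,203 203,117 117,155 155,227 227,153 153,191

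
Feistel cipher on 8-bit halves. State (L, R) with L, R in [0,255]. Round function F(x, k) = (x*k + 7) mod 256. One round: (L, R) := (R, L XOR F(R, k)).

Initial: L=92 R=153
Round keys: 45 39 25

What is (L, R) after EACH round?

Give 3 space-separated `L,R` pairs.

Round 1 (k=45): L=153 R=176
Round 2 (k=39): L=176 R=78
Round 3 (k=25): L=78 R=21

Answer: 153,176 176,78 78,21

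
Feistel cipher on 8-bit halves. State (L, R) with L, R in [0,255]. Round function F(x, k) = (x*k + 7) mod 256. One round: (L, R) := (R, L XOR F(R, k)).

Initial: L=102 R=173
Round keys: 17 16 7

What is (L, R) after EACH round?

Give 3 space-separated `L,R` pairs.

Round 1 (k=17): L=173 R=226
Round 2 (k=16): L=226 R=138
Round 3 (k=7): L=138 R=47

Answer: 173,226 226,138 138,47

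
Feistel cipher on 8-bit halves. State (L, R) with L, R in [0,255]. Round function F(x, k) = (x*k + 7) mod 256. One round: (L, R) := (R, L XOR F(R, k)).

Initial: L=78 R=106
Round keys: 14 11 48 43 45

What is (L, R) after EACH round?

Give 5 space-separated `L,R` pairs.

Answer: 106,157 157,172 172,218 218,9 9,70

Derivation:
Round 1 (k=14): L=106 R=157
Round 2 (k=11): L=157 R=172
Round 3 (k=48): L=172 R=218
Round 4 (k=43): L=218 R=9
Round 5 (k=45): L=9 R=70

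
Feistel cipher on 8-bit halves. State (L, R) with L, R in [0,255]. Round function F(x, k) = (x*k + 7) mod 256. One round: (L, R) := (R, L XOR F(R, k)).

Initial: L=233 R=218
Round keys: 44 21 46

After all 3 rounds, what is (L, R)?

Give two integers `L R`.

Answer: 143 47

Derivation:
Round 1 (k=44): L=218 R=150
Round 2 (k=21): L=150 R=143
Round 3 (k=46): L=143 R=47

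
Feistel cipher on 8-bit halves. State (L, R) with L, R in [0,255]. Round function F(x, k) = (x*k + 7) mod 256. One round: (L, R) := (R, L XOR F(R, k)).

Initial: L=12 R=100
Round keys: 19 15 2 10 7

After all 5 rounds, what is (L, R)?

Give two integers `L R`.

Answer: 155 4

Derivation:
Round 1 (k=19): L=100 R=127
Round 2 (k=15): L=127 R=28
Round 3 (k=2): L=28 R=64
Round 4 (k=10): L=64 R=155
Round 5 (k=7): L=155 R=4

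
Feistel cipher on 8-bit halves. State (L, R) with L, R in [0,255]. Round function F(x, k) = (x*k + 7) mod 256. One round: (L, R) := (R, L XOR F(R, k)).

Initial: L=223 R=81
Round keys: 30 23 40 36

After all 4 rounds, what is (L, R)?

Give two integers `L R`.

Round 1 (k=30): L=81 R=90
Round 2 (k=23): L=90 R=76
Round 3 (k=40): L=76 R=189
Round 4 (k=36): L=189 R=215

Answer: 189 215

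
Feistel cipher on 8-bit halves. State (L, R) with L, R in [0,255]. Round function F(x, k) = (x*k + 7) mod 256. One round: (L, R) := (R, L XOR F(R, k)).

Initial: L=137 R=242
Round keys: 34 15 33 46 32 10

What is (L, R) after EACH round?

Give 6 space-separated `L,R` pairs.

Answer: 242,162 162,119 119,252 252,56 56,251 251,237

Derivation:
Round 1 (k=34): L=242 R=162
Round 2 (k=15): L=162 R=119
Round 3 (k=33): L=119 R=252
Round 4 (k=46): L=252 R=56
Round 5 (k=32): L=56 R=251
Round 6 (k=10): L=251 R=237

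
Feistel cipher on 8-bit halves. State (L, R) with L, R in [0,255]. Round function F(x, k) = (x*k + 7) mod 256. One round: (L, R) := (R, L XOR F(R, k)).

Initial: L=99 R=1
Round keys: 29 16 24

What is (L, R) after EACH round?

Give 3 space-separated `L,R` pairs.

Answer: 1,71 71,118 118,80

Derivation:
Round 1 (k=29): L=1 R=71
Round 2 (k=16): L=71 R=118
Round 3 (k=24): L=118 R=80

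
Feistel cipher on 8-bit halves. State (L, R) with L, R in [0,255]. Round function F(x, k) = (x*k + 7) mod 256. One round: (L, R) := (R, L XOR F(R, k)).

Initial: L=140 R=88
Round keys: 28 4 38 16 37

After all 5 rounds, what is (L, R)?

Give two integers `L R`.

Answer: 204 65

Derivation:
Round 1 (k=28): L=88 R=43
Round 2 (k=4): L=43 R=235
Round 3 (k=38): L=235 R=194
Round 4 (k=16): L=194 R=204
Round 5 (k=37): L=204 R=65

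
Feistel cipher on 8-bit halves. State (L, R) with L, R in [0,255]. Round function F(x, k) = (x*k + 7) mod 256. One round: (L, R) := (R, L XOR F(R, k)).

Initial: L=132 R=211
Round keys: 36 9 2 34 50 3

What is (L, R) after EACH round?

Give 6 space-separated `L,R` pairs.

Answer: 211,55 55,37 37,102 102,182 182,245 245,80

Derivation:
Round 1 (k=36): L=211 R=55
Round 2 (k=9): L=55 R=37
Round 3 (k=2): L=37 R=102
Round 4 (k=34): L=102 R=182
Round 5 (k=50): L=182 R=245
Round 6 (k=3): L=245 R=80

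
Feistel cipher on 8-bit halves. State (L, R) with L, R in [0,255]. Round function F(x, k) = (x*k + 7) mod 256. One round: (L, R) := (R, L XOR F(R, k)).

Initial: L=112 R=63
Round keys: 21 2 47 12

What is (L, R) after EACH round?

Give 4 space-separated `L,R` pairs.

Answer: 63,66 66,180 180,81 81,103

Derivation:
Round 1 (k=21): L=63 R=66
Round 2 (k=2): L=66 R=180
Round 3 (k=47): L=180 R=81
Round 4 (k=12): L=81 R=103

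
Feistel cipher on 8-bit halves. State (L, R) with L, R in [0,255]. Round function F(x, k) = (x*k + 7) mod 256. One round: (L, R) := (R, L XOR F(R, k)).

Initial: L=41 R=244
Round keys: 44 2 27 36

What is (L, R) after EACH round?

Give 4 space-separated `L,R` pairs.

Answer: 244,222 222,55 55,10 10,88

Derivation:
Round 1 (k=44): L=244 R=222
Round 2 (k=2): L=222 R=55
Round 3 (k=27): L=55 R=10
Round 4 (k=36): L=10 R=88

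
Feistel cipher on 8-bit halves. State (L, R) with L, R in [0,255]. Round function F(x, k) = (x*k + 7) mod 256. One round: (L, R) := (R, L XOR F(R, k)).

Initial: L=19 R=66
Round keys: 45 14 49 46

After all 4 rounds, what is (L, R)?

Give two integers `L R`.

Round 1 (k=45): L=66 R=178
Round 2 (k=14): L=178 R=129
Round 3 (k=49): L=129 R=10
Round 4 (k=46): L=10 R=82

Answer: 10 82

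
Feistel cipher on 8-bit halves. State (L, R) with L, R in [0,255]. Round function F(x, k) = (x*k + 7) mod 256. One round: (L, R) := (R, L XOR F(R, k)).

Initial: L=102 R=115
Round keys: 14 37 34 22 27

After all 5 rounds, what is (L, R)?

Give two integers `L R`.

Answer: 178 195

Derivation:
Round 1 (k=14): L=115 R=55
Round 2 (k=37): L=55 R=137
Round 3 (k=34): L=137 R=14
Round 4 (k=22): L=14 R=178
Round 5 (k=27): L=178 R=195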